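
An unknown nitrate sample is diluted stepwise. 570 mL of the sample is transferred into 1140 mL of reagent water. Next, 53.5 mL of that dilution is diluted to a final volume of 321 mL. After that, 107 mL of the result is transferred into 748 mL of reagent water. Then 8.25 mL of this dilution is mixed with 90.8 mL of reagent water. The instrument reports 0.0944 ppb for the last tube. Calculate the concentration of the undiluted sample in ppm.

0.163 ppm

Overall dilution factor = 3 × 6 × 7.991 × 12.01 = 1727.
Original = 0.0944 ppb × 1727 = 163 ppb = 0.163 ppm.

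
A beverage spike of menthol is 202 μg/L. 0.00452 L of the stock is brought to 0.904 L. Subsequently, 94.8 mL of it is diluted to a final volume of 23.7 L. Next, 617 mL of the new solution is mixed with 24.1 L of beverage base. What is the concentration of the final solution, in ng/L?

0.101 ng/L

Overall dilution factor = 200 × 250 × 40.06 = 2.00 × 10⁶.
202 μg/L / 2.00 × 10⁶ = 1.01 × 10⁻⁴ μg/L = 0.101 ng/L.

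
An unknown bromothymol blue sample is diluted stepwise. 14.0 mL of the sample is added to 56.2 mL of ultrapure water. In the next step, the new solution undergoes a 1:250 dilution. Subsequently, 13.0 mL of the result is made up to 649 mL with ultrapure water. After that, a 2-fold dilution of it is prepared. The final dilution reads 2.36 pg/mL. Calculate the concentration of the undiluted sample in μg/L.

Overall dilution factor = 5.014 × 250 × 49.92 × 2 = 1.25 × 10⁵.
Original = 2.36 pg/mL × 1.25 × 10⁵ = 2.95 × 10⁵ pg/mL = 295 μg/L.

295 μg/L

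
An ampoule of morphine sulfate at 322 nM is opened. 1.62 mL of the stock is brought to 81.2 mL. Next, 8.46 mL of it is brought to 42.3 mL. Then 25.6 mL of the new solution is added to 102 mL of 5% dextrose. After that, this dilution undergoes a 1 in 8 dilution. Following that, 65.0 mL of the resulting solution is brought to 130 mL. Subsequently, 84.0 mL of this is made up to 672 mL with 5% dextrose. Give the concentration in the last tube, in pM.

2.01 pM

Overall dilution factor = 50.12 × 5 × 4.984 × 8 × 2 × 8 = 1.60 × 10⁵.
322 nM / 1.60 × 10⁵ = 2.01 × 10⁻³ nM = 2.01 pM.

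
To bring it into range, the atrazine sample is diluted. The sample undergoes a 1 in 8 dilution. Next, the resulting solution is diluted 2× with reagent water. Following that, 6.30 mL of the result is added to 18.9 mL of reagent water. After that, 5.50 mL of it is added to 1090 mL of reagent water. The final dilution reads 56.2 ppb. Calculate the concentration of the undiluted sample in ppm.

Overall dilution factor = 8 × 2 × 4 × 199.2 = 1.27 × 10⁴.
Original = 56.2 ppb × 1.27 × 10⁴ = 7.16 × 10⁵ ppb = 716 ppm.

716 ppm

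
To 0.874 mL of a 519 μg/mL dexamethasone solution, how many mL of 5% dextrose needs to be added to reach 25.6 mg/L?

16.8 mL

25.6 mg/L = 25.6 μg/mL.
V₂ = C₁V₁/C₂ = 519 × 0.874 / 25.6 = 17.7 mL.
Diluent to add = V₂ − V₁ = 17.7 − 0.874 = 16.8 mL.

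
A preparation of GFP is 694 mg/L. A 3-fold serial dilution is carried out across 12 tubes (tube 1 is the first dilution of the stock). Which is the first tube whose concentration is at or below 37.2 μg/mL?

Tube n has concentration 694 mg/L / 3ⁿ.
Need 3ⁿ ≥ 694 mg/L / 37.2 μg/mL = 18.7, so n ≥ 2.66.
First such tube: n = 3.

tube 3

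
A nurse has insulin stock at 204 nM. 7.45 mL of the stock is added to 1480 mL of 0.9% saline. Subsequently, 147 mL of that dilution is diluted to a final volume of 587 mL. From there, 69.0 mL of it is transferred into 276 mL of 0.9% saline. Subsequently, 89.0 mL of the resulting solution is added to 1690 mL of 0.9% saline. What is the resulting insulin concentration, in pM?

2.56 pM

Overall dilution factor = 199.7 × 3.993 × 5 × 19.99 = 7.97 × 10⁴.
204 nM / 7.97 × 10⁴ = 2.56 × 10⁻³ nM = 2.56 pM.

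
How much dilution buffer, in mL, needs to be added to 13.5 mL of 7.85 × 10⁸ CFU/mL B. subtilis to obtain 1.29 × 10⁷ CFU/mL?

V₂ = C₁V₁/C₂ = 7.85 × 10⁸ × 13.5 / 1.29 × 10⁷ = 822 mL.
Diluent to add = V₂ − V₁ = 822 − 13.5 = 808 mL.

808 mL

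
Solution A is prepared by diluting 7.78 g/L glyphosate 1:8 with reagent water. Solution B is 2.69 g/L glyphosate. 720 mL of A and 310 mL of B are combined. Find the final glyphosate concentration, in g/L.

1.49 g/L

C_A = 7.78 g/L / 8 = 0.973 g/L.
C_mix = (C_A·V_A + C_B·V_B)/(V_A + V_B) = (0.973×720 + 2.69×310) / 1030 = 1.49 g/L.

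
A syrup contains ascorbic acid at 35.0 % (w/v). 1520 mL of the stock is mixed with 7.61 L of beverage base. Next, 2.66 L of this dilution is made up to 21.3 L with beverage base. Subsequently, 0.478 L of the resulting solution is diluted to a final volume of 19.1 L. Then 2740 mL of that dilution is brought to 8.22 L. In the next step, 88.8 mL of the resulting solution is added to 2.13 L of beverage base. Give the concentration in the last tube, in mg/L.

2.43 mg/L

Overall dilution factor = 6.007 × 8.008 × 39.96 × 3 × 24.99 = 1.44 × 10⁵.
35.0 % (w/v) / 1.44 × 10⁵ = 2.43 × 10⁻⁴ % (w/v) = 2.43 mg/L.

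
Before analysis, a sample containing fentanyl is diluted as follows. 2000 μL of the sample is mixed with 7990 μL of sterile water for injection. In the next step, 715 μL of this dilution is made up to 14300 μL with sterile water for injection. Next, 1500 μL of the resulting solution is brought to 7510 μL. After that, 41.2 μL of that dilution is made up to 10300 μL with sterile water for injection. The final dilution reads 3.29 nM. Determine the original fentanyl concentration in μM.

Overall dilution factor = 4.995 × 20 × 5.007 × 250 = 1.25 × 10⁵.
Original = 3.29 nM × 1.25 × 10⁵ = 4.11 × 10⁵ nM = 411 μM.

411 μM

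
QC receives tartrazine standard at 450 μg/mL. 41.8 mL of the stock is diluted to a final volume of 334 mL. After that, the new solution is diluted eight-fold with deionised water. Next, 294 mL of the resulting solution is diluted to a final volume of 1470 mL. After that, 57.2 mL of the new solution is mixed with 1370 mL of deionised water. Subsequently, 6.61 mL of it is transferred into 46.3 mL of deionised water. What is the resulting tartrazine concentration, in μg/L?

Overall dilution factor = 7.990 × 8 × 5 × 24.95 × 8.005 = 6.38 × 10⁴.
450 μg/mL / 6.38 × 10⁴ = 7.05 × 10⁻³ μg/mL = 7.05 μg/L.

7.05 μg/L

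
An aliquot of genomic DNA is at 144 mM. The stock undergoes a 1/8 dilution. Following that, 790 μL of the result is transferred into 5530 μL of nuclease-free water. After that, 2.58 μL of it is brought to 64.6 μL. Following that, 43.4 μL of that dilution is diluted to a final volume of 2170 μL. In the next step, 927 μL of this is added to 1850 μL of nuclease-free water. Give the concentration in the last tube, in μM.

0.600 μM

Overall dilution factor = 8 × 8 × 25.04 × 50 × 2.996 = 2.40 × 10⁵.
144 mM / 2.40 × 10⁵ = 6.00 × 10⁻⁴ mM = 0.600 μM.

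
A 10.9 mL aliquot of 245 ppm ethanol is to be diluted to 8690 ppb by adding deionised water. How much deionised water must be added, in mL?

296 mL

8690 ppb = 8.69 ppm.
V₂ = C₁V₁/C₂ = 245 × 10.9 / 8.69 = 307 mL.
Diluent to add = V₂ − V₁ = 307 − 10.9 = 296 mL.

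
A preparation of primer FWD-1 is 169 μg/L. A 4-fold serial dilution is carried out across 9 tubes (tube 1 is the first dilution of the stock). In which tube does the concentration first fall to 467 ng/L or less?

tube 5

Tube n has concentration 169 μg/L / 4ⁿ.
Need 4ⁿ ≥ 169 μg/L / 467 ng/L = 362, so n ≥ 4.25.
First such tube: n = 5.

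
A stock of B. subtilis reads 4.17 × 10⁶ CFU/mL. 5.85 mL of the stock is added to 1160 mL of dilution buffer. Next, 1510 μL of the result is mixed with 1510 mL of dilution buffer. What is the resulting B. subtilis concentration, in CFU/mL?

Overall dilution factor = 199.3 × 1001 = 1.99 × 10⁵.
4.17 × 10⁶ CFU/mL / 1.99 × 10⁵ = 20.9 CFU/mL.

20.9 CFU/mL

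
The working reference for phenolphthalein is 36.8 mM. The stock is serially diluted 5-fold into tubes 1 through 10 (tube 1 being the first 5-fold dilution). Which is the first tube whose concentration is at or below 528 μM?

tube 3

Tube n has concentration 36.8 mM / 5ⁿ.
Need 5ⁿ ≥ 36.8 mM / 528 μM = 69.7, so n ≥ 2.64.
First such tube: n = 3.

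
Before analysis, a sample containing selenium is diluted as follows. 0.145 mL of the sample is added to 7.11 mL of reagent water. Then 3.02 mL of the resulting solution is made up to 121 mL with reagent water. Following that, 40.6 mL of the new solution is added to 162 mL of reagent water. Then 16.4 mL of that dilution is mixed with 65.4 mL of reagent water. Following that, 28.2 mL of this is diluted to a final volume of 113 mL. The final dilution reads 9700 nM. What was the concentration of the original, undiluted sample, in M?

Overall dilution factor = 50.03 × 40.07 × 4.990 × 4.988 × 4.007 = 2.00 × 10⁵.
Original = 9700 nM × 2.00 × 10⁵ = 1.94 × 10⁹ nM = 1.94 M.

1.94 M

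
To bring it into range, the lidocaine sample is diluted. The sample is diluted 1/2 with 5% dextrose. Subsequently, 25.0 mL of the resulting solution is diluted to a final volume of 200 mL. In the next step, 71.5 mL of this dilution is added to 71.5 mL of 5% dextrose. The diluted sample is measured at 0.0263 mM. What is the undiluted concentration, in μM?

Overall dilution factor = 2 × 8 × 2 = 32.0.
Original = 0.0263 mM × 32.0 = 0.842 mM = 842 μM.

842 μM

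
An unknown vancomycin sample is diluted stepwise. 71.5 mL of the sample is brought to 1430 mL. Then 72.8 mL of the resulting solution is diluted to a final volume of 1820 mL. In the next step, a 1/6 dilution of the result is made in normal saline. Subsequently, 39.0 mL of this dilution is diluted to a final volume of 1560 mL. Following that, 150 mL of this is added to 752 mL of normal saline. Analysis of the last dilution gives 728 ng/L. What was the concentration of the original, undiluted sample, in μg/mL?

Overall dilution factor = 20 × 25 × 6 × 40 × 6.013 = 7.22 × 10⁵.
Original = 728 ng/L × 7.22 × 10⁵ = 5.25 × 10⁸ ng/L = 525 μg/mL.

525 μg/mL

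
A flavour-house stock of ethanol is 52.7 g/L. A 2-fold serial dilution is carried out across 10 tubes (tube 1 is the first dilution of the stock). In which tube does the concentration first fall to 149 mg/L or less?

Tube n has concentration 52.7 g/L / 2ⁿ.
Need 2ⁿ ≥ 52.7 g/L / 149 mg/L = 354, so n ≥ 8.47.
First such tube: n = 9.

tube 9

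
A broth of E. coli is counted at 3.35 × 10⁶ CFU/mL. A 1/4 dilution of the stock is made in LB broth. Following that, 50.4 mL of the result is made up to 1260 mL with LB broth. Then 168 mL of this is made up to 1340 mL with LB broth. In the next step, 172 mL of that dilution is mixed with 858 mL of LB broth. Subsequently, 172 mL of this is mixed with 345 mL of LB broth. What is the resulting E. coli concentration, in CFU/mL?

Overall dilution factor = 4 × 25 × 7.976 × 5.988 × 3.006 = 1.44 × 10⁴.
3.35 × 10⁶ CFU/mL / 1.44 × 10⁴ = 233 CFU/mL.

233 CFU/mL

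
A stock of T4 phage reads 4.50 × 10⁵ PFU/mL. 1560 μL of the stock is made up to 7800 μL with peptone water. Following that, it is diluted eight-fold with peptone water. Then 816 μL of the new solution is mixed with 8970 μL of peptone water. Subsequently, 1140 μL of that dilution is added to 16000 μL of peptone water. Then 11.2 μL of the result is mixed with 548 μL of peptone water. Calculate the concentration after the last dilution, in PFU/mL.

Overall dilution factor = 5 × 8 × 11.99 × 15.04 × 49.93 = 3.60 × 10⁵.
4.50 × 10⁵ PFU/mL / 3.60 × 10⁵ = 1.25 PFU/mL.

1.25 PFU/mL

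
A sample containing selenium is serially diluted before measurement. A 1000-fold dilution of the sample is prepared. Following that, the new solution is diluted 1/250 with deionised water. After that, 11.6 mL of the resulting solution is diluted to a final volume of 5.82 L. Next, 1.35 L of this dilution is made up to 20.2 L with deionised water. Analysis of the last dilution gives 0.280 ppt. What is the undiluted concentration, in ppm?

Overall dilution factor = 1000 × 250 × 501.7 × 14.96 = 1.88 × 10⁹.
Original = 0.280 ppt × 1.88 × 10⁹ = 5.26 × 10⁸ ppt = 526 ppm.

526 ppm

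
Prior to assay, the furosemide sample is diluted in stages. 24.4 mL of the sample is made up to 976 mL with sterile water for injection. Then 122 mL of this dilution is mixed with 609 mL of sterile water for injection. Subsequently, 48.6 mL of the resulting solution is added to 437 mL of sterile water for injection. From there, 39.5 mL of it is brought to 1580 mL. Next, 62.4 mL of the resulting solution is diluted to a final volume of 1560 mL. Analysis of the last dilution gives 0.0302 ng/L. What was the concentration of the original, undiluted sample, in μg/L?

Overall dilution factor = 40 × 5.992 × 9.992 × 40 × 25 = 2.39 × 10⁶.
Original = 0.0302 ng/L × 2.39 × 10⁶ = 7.23 × 10⁴ ng/L = 72.3 μg/L.

72.3 μg/L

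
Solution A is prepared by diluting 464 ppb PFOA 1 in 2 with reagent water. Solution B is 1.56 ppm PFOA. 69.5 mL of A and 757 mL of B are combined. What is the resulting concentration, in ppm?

1.45 ppm

C_A = 464 ppb / 2 = 232 ppb.
C_B = 1.56 ppm = 1560 ppb.
C_mix = (C_A·V_A + C_B·V_B)/(V_A + V_B) = (232×69.5 + 1560×757) / 826.5 = 1448 ppb = 1.45 ppm.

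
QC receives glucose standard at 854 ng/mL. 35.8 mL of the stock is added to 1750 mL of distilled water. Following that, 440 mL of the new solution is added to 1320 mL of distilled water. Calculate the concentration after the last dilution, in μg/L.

Overall dilution factor = 49.88 × 4 = 200.
854 ng/mL / 200 = 4.28 ng/mL = 4.28 μg/L.

4.28 μg/L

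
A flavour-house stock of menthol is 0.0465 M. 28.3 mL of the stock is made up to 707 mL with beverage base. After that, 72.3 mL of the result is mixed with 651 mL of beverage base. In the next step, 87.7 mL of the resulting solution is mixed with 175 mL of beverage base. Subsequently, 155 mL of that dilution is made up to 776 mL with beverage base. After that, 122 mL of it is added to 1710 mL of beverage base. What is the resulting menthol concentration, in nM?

826 nM

Overall dilution factor = 24.98 × 10.00 × 2.995 × 5.006 × 15.02 = 5.63 × 10⁴.
0.0465 M / 5.63 × 10⁴ = 8.26 × 10⁻⁷ M = 826 nM.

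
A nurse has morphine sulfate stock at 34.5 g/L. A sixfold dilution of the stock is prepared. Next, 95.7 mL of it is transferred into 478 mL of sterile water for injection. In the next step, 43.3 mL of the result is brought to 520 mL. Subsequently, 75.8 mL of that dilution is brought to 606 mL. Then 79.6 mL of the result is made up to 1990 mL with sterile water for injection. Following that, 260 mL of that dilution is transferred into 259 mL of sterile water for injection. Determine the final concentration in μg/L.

200 μg/L

Overall dilution factor = 6 × 5.995 × 12.01 × 7.995 × 25 × 1.996 = 1.72 × 10⁵.
34.5 g/L / 1.72 × 10⁵ = 2.00 × 10⁻⁴ g/L = 200 μg/L.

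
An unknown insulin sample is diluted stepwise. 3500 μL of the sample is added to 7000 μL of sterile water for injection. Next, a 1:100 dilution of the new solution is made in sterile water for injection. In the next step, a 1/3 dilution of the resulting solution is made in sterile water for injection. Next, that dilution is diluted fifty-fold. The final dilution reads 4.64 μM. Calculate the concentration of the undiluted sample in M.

0.209 M

Overall dilution factor = 3 × 100 × 3 × 50 = 4.50 × 10⁴.
Original = 4.64 μM × 4.50 × 10⁴ = 2.09 × 10⁵ μM = 0.209 M.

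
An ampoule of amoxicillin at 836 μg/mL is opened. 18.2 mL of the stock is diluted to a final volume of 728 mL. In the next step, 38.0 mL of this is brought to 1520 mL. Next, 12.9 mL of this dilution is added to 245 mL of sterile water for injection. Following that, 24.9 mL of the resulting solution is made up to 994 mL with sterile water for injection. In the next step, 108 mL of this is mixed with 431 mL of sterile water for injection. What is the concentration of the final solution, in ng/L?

Overall dilution factor = 40 × 40 × 19.99 × 39.92 × 4.991 = 6.37 × 10⁶.
836 μg/mL / 6.37 × 10⁶ = 1.31 × 10⁻⁴ μg/mL = 131 ng/L.

131 ng/L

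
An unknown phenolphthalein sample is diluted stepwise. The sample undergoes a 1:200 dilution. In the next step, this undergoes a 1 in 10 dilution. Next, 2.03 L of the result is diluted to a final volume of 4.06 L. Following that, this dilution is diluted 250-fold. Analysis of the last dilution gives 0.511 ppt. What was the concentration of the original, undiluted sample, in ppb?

511 ppb

Overall dilution factor = 200 × 10 × 2 × 250 = 1.00 × 10⁶.
Original = 0.511 ppt × 1.00 × 10⁶ = 5.11 × 10⁵ ppt = 511 ppb.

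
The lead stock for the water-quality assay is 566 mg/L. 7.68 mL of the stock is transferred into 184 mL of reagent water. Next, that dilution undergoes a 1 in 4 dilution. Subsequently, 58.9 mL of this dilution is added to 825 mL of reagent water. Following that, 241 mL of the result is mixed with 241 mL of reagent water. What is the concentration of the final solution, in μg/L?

189 μg/L

Overall dilution factor = 24.96 × 4 × 15.01 × 2 = 2996.
566 mg/L / 2996 = 0.189 mg/L = 189 μg/L.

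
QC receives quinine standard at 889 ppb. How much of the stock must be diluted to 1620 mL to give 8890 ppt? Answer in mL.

8890 ppt = 8.89 ppb.
V₁ = C₂V₂/C₁ = 8.89 × 1620 / 889 = 16.2 mL.

16.2 mL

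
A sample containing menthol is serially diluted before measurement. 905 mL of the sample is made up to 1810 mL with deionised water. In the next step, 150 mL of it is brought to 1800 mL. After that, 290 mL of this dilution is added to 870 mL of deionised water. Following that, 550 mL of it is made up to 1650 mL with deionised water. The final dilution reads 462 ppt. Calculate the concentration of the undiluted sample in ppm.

Overall dilution factor = 2 × 12 × 4 × 3 = 288.
Original = 462 ppt × 288 = 1.33 × 10⁵ ppt = 0.133 ppm.

0.133 ppm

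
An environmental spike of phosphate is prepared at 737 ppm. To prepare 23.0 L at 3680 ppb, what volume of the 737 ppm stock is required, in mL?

3680 ppb = 3.68 ppm.
V₁ = C₂V₂/C₁ = 3.68 × 23.0 / 737 = 0.115 L = 115 mL.

115 mL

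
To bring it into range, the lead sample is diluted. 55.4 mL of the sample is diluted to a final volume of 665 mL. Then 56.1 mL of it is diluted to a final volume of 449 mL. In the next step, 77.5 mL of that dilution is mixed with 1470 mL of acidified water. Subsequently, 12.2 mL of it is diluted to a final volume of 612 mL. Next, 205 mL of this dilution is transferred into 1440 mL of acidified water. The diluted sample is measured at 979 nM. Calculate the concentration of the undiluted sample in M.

0.756 M

Overall dilution factor = 12.00 × 8.004 × 19.97 × 50.16 × 8.024 = 7.72 × 10⁵.
Original = 979 nM × 7.72 × 10⁵ = 7.56 × 10⁸ nM = 0.756 M.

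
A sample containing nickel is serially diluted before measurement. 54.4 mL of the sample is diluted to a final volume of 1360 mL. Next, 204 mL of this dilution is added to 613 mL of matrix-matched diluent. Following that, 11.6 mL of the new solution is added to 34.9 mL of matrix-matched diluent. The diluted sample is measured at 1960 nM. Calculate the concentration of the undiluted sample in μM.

Overall dilution factor = 25 × 4.005 × 4.009 = 401.
Original = 1960 nM × 401 = 7.87 × 10⁵ nM = 787 μM.

787 μM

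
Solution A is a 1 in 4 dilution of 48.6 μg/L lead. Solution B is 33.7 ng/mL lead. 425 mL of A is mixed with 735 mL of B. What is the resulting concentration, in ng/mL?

25.8 ng/mL

C_A = 48.6 μg/L / 4 = 12.2 μg/L.
C_B = 33.7 ng/mL = 33.7 μg/L.
C_mix = (C_A·V_A + C_B·V_B)/(V_A + V_B) = (12.2×425 + 33.7×735) / 1160 = 25.8 μg/L = 25.8 ng/mL.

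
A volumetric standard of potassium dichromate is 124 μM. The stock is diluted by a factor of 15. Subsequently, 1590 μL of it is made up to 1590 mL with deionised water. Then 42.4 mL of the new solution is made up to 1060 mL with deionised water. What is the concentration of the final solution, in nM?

Overall dilution factor = 15 × 1000 × 25 = 3.75 × 10⁵.
124 μM / 3.75 × 10⁵ = 3.31 × 10⁻⁴ μM = 0.331 nM.

0.331 nM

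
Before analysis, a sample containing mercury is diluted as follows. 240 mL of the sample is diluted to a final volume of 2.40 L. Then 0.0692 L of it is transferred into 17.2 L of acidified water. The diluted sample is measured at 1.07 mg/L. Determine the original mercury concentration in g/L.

Overall dilution factor = 10 × 249.6 = 2496.
Original = 1.07 mg/L × 2496 = 2670 mg/L = 2.67 g/L.

2.67 g/L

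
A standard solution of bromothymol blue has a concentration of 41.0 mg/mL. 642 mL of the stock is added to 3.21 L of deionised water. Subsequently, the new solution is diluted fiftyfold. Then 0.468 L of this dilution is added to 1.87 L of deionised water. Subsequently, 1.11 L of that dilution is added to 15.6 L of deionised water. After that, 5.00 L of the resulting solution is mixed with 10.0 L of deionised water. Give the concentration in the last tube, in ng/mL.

Overall dilution factor = 6 × 50 × 4.996 × 15.05 × 3 = 6.77 × 10⁴.
41.0 mg/mL / 6.77 × 10⁴ = 6.06 × 10⁻⁴ mg/mL = 606 ng/mL.

606 ng/mL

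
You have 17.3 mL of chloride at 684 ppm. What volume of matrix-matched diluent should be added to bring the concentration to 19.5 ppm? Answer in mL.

V₂ = C₁V₁/C₂ = 684 × 17.3 / 19.5 = 607 mL.
Diluent to add = V₂ − V₁ = 607 − 17.3 = 590 mL.

590 mL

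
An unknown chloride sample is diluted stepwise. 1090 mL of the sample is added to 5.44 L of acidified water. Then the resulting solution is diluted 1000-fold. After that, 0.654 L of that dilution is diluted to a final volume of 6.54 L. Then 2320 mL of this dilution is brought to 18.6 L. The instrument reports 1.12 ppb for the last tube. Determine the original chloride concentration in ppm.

538 ppm

Overall dilution factor = 5.991 × 1000 × 10 × 8.017 = 4.80 × 10⁵.
Original = 1.12 ppb × 4.80 × 10⁵ = 5.38 × 10⁵ ppb = 538 ppm.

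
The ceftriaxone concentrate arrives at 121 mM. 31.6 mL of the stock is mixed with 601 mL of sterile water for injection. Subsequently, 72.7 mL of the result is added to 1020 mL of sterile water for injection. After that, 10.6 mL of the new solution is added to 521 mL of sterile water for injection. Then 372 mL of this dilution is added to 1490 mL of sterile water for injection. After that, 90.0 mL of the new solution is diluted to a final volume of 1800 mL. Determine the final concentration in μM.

Overall dilution factor = 20.02 × 15.03 × 50.15 × 5.005 × 20 = 1.51 × 10⁶.
121 mM / 1.51 × 10⁶ = 8.01 × 10⁻⁵ mM = 0.0801 μM.

0.0801 μM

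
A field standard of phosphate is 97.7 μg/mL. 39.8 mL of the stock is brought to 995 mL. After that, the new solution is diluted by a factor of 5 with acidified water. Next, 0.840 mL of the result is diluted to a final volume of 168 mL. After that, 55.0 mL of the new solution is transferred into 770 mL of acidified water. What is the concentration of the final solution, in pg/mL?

Overall dilution factor = 25 × 5 × 200 × 15 = 3.75 × 10⁵.
97.7 μg/mL / 3.75 × 10⁵ = 2.61 × 10⁻⁴ μg/mL = 261 pg/mL.

261 pg/mL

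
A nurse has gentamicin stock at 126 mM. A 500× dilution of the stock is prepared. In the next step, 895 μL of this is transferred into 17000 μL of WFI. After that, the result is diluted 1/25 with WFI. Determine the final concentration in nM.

504 nM

Overall dilution factor = 500 × 19.99 × 25 = 2.50 × 10⁵.
126 mM / 2.50 × 10⁵ = 5.04 × 10⁻⁴ mM = 504 nM.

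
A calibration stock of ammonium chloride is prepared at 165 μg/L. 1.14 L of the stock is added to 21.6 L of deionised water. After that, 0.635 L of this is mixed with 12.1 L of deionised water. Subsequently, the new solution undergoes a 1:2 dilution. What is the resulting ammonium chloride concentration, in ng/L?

206 ng/L

Overall dilution factor = 19.95 × 20.06 × 2 = 800.
165 μg/L / 800 = 0.206 μg/L = 206 ng/L.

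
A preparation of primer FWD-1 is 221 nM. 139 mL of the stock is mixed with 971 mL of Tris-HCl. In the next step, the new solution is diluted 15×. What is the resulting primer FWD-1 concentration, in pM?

Overall dilution factor = 7.986 × 15 = 120.
221 nM / 120 = 1.84 nM = 1840 pM.

1840 pM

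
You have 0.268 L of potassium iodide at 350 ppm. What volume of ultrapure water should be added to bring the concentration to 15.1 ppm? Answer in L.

V₂ = C₁V₁/C₂ = 350 × 0.268 / 15.1 = 6.21 L.
Diluent to add = V₂ − V₁ = 6.21 − 0.268 = 5.94 L.

5.94 L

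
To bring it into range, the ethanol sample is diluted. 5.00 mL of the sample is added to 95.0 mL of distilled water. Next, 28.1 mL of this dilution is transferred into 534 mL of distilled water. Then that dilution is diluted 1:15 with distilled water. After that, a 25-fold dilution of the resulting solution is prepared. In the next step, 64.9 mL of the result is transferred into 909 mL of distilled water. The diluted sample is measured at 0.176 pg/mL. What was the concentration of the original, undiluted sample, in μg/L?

396 μg/L

Overall dilution factor = 20 × 20.00 × 15 × 25 × 15.01 = 2.25 × 10⁶.
Original = 0.176 pg/mL × 2.25 × 10⁶ = 3.96 × 10⁵ pg/mL = 396 μg/L.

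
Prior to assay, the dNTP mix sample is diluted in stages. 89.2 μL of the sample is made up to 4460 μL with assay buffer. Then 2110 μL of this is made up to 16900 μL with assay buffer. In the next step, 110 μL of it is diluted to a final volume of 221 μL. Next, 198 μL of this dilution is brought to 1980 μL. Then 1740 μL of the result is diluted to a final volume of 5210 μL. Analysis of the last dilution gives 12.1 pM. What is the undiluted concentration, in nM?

292 nM

Overall dilution factor = 50 × 8.009 × 2.009 × 10 × 2.994 = 2.41 × 10⁴.
Original = 12.1 pM × 2.41 × 10⁴ = 2.92 × 10⁵ pM = 292 nM.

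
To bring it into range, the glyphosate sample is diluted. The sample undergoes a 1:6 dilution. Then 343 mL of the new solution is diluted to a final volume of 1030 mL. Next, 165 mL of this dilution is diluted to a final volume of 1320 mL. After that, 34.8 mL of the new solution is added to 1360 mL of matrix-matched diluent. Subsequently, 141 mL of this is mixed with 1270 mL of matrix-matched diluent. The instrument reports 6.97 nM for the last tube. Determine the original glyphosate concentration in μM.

Overall dilution factor = 6 × 3.003 × 8 × 40.08 × 10.01 = 5.78 × 10⁴.
Original = 6.97 nM × 5.78 × 10⁴ = 4.03 × 10⁵ nM = 403 μM.

403 μM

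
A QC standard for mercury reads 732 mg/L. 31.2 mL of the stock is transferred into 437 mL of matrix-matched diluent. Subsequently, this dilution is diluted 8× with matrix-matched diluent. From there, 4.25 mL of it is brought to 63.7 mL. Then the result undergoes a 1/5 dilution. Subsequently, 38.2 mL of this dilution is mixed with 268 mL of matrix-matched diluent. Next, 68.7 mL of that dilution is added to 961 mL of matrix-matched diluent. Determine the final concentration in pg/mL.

Overall dilution factor = 15.01 × 8 × 14.99 × 5 × 8.016 × 14.99 = 1.08 × 10⁶.
732 mg/L / 1.08 × 10⁶ = 6.77 × 10⁻⁴ mg/L = 677 pg/mL.

677 pg/mL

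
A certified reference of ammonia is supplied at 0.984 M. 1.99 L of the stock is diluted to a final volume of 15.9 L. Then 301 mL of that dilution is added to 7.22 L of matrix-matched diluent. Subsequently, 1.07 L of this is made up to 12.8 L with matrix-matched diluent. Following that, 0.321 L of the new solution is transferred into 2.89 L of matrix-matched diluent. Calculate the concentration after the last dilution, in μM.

Overall dilution factor = 7.990 × 24.99 × 11.96 × 10.00 = 2.39 × 10⁴.
0.984 M / 2.39 × 10⁴ = 4.12 × 10⁻⁵ M = 41.2 μM.

41.2 μM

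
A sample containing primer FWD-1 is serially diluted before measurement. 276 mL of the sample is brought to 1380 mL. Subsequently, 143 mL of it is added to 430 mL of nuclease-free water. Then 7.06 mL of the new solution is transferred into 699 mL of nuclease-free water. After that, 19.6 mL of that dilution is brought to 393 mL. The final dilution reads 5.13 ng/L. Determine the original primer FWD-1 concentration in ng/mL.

Overall dilution factor = 5 × 4.007 × 100.0 × 20.05 = 4.02 × 10⁴.
Original = 5.13 ng/L × 4.02 × 10⁴ = 2.06 × 10⁵ ng/L = 206 ng/mL.

206 ng/mL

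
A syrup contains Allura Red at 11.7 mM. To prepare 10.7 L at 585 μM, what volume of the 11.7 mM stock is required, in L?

585 μM = 0.585 mM.
V₁ = C₂V₂/C₁ = 0.585 × 10.7 / 11.7 = 0.535 L.

0.535 L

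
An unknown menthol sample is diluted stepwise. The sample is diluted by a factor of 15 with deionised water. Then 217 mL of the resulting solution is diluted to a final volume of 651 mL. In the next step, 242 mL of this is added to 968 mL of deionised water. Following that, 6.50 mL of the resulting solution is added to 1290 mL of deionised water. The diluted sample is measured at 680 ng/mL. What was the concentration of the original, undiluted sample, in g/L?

Overall dilution factor = 15 × 3 × 5 × 199.5 = 4.49 × 10⁴.
Original = 680 ng/mL × 4.49 × 10⁴ = 3.05 × 10⁷ ng/mL = 30.5 g/L.

30.5 g/L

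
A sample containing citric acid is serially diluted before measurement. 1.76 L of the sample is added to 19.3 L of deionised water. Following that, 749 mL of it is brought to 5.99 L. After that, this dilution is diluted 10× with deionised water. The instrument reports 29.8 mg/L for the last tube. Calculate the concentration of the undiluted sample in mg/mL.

Overall dilution factor = 11.97 × 7.997 × 10 = 957.
Original = 29.8 mg/L × 957 = 2.85 × 10⁴ mg/L = 28.5 mg/mL.

28.5 mg/mL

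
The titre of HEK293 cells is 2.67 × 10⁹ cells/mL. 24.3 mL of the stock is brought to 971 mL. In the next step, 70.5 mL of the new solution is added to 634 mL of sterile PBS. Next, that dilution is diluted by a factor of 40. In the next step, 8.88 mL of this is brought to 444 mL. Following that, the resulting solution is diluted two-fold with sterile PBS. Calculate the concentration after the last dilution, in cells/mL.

Overall dilution factor = 39.96 × 9.993 × 40 × 50 × 2 = 1.60 × 10⁶.
2.67 × 10⁹ cells/mL / 1.60 × 10⁶ = 1670 cells/mL.

1670 cells/mL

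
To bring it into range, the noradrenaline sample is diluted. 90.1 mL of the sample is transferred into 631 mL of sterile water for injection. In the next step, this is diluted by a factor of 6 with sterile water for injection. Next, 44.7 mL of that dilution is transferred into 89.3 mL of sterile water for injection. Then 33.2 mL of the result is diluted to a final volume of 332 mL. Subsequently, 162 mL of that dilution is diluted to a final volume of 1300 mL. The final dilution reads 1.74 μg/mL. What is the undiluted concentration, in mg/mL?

Overall dilution factor = 8.003 × 6 × 2.998 × 10 × 8.025 = 1.16 × 10⁴.
Original = 1.74 μg/mL × 1.16 × 10⁴ = 2.01 × 10⁴ μg/mL = 20.1 mg/mL.

20.1 mg/mL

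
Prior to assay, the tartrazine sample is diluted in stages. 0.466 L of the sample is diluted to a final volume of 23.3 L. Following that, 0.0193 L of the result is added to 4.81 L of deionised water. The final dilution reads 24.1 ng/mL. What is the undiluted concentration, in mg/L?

Overall dilution factor = 50 × 250.2 = 1.25 × 10⁴.
Original = 24.1 ng/mL × 1.25 × 10⁴ = 3.02 × 10⁵ ng/mL = 302 mg/L.

302 mg/L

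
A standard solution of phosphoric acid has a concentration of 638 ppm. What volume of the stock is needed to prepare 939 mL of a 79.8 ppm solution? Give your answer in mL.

V₁ = C₂V₂/C₁ = 79.8 × 939 / 638 = 117 mL.

117 mL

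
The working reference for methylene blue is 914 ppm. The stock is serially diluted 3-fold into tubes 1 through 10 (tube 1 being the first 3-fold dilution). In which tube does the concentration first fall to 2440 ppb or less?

tube 6

Tube n has concentration 914 ppm / 3ⁿ.
Need 3ⁿ ≥ 914 ppm / 2440 ppb = 375, so n ≥ 5.39.
First such tube: n = 6.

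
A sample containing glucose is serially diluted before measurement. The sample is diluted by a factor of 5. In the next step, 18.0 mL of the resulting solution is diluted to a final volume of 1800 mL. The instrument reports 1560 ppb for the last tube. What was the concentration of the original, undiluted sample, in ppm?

780 ppm

Overall dilution factor = 5 × 100 = 500.
Original = 1560 ppb × 500 = 7.80 × 10⁵ ppb = 780 ppm.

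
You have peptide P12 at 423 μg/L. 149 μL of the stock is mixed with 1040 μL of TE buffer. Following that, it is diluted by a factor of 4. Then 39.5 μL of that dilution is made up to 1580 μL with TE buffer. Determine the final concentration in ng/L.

331 ng/L

Overall dilution factor = 7.980 × 4 × 40 = 1277.
423 μg/L / 1277 = 0.331 μg/L = 331 ng/L.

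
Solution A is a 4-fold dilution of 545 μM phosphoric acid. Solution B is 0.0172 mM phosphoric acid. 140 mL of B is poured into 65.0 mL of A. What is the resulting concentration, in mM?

C_A = 545 μM / 4 = 136 μM.
C_B = 0.0172 mM = 17.2 μM.
C_mix = (C_A·V_A + C_B·V_B)/(V_A + V_B) = (136×65.0 + 17.2×140) / 205.0 = 54.9 μM = 0.0549 mM.

0.0549 mM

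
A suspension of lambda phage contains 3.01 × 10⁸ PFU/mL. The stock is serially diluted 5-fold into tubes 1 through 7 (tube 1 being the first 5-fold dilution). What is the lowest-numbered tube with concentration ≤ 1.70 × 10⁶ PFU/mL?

Tube n has concentration 3.01 × 10⁸ PFU/mL / 5ⁿ.
Need 5ⁿ ≥ 3.01 × 10⁸ PFU/mL / 1.70 × 10⁶ PFU/mL = 177, so n ≥ 3.22.
First such tube: n = 4.

tube 4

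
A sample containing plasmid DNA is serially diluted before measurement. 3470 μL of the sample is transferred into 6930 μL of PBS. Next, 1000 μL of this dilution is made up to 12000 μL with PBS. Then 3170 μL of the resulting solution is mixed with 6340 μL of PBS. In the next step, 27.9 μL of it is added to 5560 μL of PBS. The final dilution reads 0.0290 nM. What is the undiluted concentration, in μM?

0.627 μM

Overall dilution factor = 2.997 × 12 × 3 × 200.3 = 2.16 × 10⁴.
Original = 0.0290 nM × 2.16 × 10⁴ = 627 nM = 0.627 μM.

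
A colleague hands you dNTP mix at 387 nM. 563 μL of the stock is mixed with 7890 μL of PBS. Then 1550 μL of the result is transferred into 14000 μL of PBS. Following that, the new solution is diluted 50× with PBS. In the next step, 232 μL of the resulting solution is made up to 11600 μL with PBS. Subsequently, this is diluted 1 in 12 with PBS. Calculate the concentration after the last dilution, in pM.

Overall dilution factor = 15.01 × 10.03 × 50 × 50 × 12 = 4.52 × 10⁶.
387 nM / 4.52 × 10⁶ = 8.56 × 10⁻⁵ nM = 0.0856 pM.

0.0856 pM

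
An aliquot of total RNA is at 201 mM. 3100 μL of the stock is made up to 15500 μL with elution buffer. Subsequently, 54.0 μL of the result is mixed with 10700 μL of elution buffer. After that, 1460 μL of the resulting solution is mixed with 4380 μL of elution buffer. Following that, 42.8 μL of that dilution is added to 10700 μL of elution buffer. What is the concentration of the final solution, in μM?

Overall dilution factor = 5 × 199.1 × 4 × 251 = 10.00 × 10⁵.
201 mM / 10.00 × 10⁵ = 2.01 × 10⁻⁴ mM = 0.201 μM.

0.201 μM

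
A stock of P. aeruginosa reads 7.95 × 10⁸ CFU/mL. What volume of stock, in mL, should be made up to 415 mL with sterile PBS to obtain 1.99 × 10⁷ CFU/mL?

V₁ = C₂V₂/C₁ = 1.99 × 10⁷ × 415 / 7.95 × 10⁸ = 10.4 mL.

10.4 mL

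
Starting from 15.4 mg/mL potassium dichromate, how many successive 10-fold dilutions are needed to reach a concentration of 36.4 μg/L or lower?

Need 10ⁿ ≥ 4.23 × 10⁵, so n ≥ log(4.23 × 10⁵)/log(10) = 5.63.
Minimum whole steps: n = 6.

6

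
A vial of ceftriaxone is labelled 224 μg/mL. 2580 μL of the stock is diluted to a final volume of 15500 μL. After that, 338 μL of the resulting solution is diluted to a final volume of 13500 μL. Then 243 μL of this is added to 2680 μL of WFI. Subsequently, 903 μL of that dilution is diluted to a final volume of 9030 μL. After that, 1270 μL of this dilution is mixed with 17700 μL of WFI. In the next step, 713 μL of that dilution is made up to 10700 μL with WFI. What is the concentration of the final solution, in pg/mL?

Overall dilution factor = 6.008 × 39.94 × 12.03 × 10 × 14.94 × 15.01 = 6.47 × 10⁶.
224 μg/mL / 6.47 × 10⁶ = 3.46 × 10⁻⁵ μg/mL = 34.6 pg/mL.

34.6 pg/mL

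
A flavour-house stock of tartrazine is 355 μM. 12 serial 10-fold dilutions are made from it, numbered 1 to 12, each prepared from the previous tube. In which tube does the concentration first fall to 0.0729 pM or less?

Tube n has concentration 355 μM / 10ⁿ.
Need 10ⁿ ≥ 355 μM / 0.0729 pM = 4.87 × 10⁹, so n ≥ 9.69.
First such tube: n = 10.

tube 10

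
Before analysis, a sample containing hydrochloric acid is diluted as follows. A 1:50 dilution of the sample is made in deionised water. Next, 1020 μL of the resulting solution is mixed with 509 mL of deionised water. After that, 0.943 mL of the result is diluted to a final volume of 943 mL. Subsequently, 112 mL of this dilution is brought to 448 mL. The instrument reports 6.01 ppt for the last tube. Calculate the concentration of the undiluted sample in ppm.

Overall dilution factor = 50 × 500.0 × 1000 × 4 = 1.00 × 10⁸.
Original = 6.01 ppt × 1.00 × 10⁸ = 6.01 × 10⁸ ppt = 601 ppm.

601 ppm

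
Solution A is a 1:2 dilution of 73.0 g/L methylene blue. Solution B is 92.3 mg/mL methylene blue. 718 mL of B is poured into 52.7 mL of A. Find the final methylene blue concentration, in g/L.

88.5 g/L

C_A = 73.0 g/L / 2 = 36.5 g/L.
C_B = 92.3 mg/mL = 92.3 g/L.
C_mix = (C_A·V_A + C_B·V_B)/(V_A + V_B) = (36.5×52.7 + 92.3×718) / 770.7 = 88.5 g/L.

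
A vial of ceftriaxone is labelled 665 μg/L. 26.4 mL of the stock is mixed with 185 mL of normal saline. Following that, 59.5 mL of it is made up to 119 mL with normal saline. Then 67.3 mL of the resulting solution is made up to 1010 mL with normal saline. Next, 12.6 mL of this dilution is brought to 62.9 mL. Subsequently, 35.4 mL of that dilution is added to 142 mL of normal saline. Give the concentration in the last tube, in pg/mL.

Overall dilution factor = 8.008 × 2 × 15.01 × 4.992 × 5.011 = 6013.
665 μg/L / 6013 = 0.111 μg/L = 111 pg/mL.

111 pg/mL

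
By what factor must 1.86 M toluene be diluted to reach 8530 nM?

Factor = C₀/C_target = 1.86 M / 8530 nM = 2.18 × 10⁵.

2.18 × 10⁵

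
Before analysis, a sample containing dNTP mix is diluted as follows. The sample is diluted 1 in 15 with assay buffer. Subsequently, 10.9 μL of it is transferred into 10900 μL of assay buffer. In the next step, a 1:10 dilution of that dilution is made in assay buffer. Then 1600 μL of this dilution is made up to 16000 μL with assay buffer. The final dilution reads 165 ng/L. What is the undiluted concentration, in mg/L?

Overall dilution factor = 15 × 1001 × 10 × 10 = 1.50 × 10⁶.
Original = 165 ng/L × 1.50 × 10⁶ = 2.48 × 10⁸ ng/L = 248 mg/L.

248 mg/L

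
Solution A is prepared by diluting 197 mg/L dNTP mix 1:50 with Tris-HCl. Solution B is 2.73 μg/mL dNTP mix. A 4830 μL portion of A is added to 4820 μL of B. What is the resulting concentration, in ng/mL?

C_A = 197 mg/L / 50 = 3.94 mg/L.
C_B = 2.73 μg/mL = 2.73 mg/L.
C_mix = (C_A·V_A + C_B·V_B)/(V_A + V_B) = (3.94×4830 + 2.73×4820) / 9650 = 3.34 mg/L = 3340 ng/mL.

3340 ng/mL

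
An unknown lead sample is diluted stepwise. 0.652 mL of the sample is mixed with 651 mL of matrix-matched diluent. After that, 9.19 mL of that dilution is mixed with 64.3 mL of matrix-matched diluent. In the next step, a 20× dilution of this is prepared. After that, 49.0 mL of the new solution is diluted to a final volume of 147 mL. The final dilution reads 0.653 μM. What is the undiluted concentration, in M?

Overall dilution factor = 999.5 × 7.997 × 20 × 3 = 4.80 × 10⁵.
Original = 0.653 μM × 4.80 × 10⁵ = 3.13 × 10⁵ μM = 0.313 M.

0.313 M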